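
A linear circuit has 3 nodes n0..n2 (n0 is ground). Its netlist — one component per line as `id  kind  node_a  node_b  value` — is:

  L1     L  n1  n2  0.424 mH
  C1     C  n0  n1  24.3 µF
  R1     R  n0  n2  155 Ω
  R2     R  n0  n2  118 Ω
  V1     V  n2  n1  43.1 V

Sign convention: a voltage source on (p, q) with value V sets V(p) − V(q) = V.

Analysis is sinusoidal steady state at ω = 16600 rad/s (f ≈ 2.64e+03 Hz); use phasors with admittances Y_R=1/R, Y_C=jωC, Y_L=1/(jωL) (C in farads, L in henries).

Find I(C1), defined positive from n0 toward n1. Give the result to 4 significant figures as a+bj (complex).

Apply KCL at each of the 2 non-ground nodes and solve the resulting linear system.
Node n1: branches {L1, C1, V1} → V_1 = -0.05893+1.593j
Node n2: branches {L1, R1, R2, V1} → V_2 = 43.04+1.593j
Source currents: i(V1)=-0.6424+6.100j

0.6424+0.02377j A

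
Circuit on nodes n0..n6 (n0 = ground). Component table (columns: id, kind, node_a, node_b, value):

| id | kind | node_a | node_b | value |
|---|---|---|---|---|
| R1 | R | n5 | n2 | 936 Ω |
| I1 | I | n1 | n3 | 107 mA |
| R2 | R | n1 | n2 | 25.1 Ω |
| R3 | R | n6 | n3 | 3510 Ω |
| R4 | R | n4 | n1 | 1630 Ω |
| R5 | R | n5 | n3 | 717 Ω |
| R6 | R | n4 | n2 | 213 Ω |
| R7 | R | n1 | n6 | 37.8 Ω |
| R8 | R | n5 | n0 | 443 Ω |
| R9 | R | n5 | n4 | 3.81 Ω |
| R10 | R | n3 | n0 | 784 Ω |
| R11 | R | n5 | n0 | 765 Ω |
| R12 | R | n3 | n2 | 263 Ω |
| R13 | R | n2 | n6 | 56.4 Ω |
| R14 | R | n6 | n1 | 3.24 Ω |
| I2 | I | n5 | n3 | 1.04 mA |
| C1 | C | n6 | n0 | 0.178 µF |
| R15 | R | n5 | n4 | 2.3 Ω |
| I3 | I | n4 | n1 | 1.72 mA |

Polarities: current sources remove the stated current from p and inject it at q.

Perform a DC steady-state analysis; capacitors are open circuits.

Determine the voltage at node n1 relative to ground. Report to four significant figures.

Element admittances at DC:
  Y(R1) = 0.001068 S between n5,n2
  I1: injects 0.107 A into n3 (from n1)
  Y(R2) = 0.03984 S between n1,n2
  Y(R3) = 0.0002849 S between n6,n3
  Y(R4) = 0.0006135 S between n4,n1
  Y(R5) = 0.001395 S between n5,n3
  Y(R6) = 0.004695 S between n4,n2
  Y(R7) = 0.02646 S between n1,n6
  Y(R8) = 0.002257 S between n5,n0
  Y(R9) = 0.2625 S between n5,n4
  Y(R10) = 0.001276 S between n3,n0
  Y(R11) = 0.001307 S between n5,n0
  Y(R12) = 0.003802 S between n3,n2
  Y(R13) = 0.01773 S between n2,n6
  Y(R14) = 0.3086 S between n6,n1
  I2: injects 0.00104 A into n3 (from n5)
  Y(C1) = 0.000 S between n6,n0
  Y(R15) = 0.4348 S between n5,n4
  I3: injects 0.00172 A into n1 (from n4)
Assemble and solve the 6×6 MNA system:
  V(n1)=-9.869  V(n2)=-8.174  V(n3)=10.22  V(n4)=-3.696  V(n5)=-3.658  V(n6)=-9.768

-9.869 V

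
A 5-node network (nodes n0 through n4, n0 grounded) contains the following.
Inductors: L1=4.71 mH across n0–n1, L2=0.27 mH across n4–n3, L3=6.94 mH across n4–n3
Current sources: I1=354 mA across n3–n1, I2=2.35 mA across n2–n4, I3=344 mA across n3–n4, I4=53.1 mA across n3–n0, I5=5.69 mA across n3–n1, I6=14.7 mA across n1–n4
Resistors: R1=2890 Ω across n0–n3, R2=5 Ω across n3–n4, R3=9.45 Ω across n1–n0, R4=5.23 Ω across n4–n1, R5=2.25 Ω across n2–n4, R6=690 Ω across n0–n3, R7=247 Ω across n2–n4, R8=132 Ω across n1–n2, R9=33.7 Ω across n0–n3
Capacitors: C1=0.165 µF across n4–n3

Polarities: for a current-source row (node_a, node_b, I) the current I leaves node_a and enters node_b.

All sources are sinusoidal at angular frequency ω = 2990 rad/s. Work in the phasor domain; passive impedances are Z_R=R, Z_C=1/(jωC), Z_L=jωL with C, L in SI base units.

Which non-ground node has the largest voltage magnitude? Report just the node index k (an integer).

MNA unknowns: 4 node voltages V₁..V_4
L1: Y=0.000-0.07101j on G[0,1]
I1: z[3]−=0.354, z[1]+=0.354
R1: Y=0.0003460+0.000j on G[0,3]
L2: Y=0.000-1.239j on G[4,3]
I2: z[2]−=0.00235, z[4]+=0.00235
I3: z[3]−=0.344, z[4]+=0.344
R2: Y=0.2000+0.000j on G[3,4]
R3: Y=0.1058+0.000j on G[1,0]
I4: z[3]−=0.0531, z[0]+=0.0531
I5: z[3]−=0.00569, z[1]+=0.00569
R4: Y=0.1912+0.000j on G[4,1]
R5: Y=0.4444+0.000j on G[2,4]
R6: Y=0.001449+0.000j on G[0,3]
C1: Y=0.000+0.0004934j on G[4,3]
R7: Y=0.004049+0.000j on G[2,4]
R8: Y=0.007576+0.000j on G[1,2]
L3: Y=0.000-0.04819j on G[4,3]
R9: Y=0.02967+0.000j on G[0,3]
I6: z[1]−=0.0147, z[4]+=0.0147
solve → V1=-0.02260+0.09607j, V2=-1.713+0.1543j, V3=-1.828-0.3740j, V4=-1.737+0.1553j

3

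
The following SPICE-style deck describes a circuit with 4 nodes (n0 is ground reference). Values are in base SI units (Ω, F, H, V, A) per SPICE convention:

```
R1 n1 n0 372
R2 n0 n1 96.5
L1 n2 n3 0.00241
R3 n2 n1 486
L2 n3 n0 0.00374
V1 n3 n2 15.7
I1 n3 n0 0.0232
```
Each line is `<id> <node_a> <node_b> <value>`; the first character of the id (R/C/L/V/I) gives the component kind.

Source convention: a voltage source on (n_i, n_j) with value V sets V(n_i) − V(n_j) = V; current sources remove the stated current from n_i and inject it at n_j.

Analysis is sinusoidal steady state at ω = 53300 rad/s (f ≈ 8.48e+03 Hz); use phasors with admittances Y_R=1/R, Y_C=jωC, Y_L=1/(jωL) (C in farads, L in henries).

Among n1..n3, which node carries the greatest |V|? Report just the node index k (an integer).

2

Apply KCL at each of the 3 non-ground nodes and solve the resulting linear system.
Node n1: branches {R1, R2, R3} → V_1 = -2.098+0.1135j
Node n2: branches {L1, R3, V1} → V_2 = -15.40+0.8333j
Node n3: branches {L1, L2, V1, I1} → V_3 = 0.2952+0.8333j
Source currents: i(V1)=-0.02738+0.1237j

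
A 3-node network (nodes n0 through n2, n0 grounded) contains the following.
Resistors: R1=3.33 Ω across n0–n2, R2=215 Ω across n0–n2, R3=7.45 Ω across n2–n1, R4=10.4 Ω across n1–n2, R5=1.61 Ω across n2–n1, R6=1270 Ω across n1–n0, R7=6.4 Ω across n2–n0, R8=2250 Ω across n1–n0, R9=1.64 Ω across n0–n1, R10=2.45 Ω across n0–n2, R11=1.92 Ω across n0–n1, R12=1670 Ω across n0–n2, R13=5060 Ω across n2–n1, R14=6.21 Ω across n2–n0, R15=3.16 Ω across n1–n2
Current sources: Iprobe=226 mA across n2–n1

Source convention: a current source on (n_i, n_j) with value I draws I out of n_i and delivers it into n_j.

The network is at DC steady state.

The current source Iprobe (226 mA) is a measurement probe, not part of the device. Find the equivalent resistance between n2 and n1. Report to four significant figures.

R_eq = 0.5856 Ω

MNA unknowns: 2 node voltages V₁..V_2
R1: Y=0.3003 on G[0,2]
R2: Y=0.004651 on G[0,2]
R3: Y=0.1342 on G[2,1]
R4: Y=0.09615 on G[1,2]
R5: Y=0.6211 on G[2,1]
R6: Y=0.0007874 on G[1,0]
R7: Y=0.1562 on G[2,0]
R8: Y=0.0004444 on G[1,0]
R9: Y=0.6098 on G[0,1]
R10: Y=0.4082 on G[0,2]
R11: Y=0.5208 on G[0,1]
R12: Y=0.0005988 on G[0,2]
R13: Y=0.0001976 on G[2,1]
R14: Y=0.1610 on G[2,0]
R15: Y=0.3165 on G[1,2]
Iprobe: z[2]−=0.226, z[1]+=0.226
solve → V1=0.06309, V2=-0.06926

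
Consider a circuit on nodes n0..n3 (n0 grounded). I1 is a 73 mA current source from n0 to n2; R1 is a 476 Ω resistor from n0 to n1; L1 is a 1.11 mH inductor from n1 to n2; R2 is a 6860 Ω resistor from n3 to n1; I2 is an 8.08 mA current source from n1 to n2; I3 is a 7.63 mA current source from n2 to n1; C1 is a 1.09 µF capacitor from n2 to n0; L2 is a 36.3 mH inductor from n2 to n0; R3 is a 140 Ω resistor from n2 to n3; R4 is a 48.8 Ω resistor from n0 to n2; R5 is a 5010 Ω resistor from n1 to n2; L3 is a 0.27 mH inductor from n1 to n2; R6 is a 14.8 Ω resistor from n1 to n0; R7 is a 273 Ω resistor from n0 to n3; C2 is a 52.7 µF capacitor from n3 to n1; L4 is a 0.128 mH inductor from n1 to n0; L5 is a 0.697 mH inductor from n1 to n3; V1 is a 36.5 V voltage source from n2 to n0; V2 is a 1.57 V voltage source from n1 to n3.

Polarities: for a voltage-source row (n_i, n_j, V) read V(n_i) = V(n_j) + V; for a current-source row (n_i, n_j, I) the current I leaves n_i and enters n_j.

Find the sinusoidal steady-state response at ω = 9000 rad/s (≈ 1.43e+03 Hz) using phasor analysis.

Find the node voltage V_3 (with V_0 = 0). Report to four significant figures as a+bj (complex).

Apply KCL at each of the 3 non-ground nodes and solve the resulting linear system.
Node n1: branches {R1, L1, R2, I2, I3, R5, L3, R6, C2, L4, L5, V2} → V_1 = 13.50-0.5832j
Node n2: branches {I1, L1, I2, I3, C1, L2, R3, R4, R5, L3, V1} → V_2 = 36.50+0.000j
Node n3: branches {R2, R3, R7, C2, L5, V2} → V_3 = 11.93-0.5832j
Source currents: i(V1)=-1.153+11.52j, i(V2)=-0.1320-0.5007j

11.93-0.5832j V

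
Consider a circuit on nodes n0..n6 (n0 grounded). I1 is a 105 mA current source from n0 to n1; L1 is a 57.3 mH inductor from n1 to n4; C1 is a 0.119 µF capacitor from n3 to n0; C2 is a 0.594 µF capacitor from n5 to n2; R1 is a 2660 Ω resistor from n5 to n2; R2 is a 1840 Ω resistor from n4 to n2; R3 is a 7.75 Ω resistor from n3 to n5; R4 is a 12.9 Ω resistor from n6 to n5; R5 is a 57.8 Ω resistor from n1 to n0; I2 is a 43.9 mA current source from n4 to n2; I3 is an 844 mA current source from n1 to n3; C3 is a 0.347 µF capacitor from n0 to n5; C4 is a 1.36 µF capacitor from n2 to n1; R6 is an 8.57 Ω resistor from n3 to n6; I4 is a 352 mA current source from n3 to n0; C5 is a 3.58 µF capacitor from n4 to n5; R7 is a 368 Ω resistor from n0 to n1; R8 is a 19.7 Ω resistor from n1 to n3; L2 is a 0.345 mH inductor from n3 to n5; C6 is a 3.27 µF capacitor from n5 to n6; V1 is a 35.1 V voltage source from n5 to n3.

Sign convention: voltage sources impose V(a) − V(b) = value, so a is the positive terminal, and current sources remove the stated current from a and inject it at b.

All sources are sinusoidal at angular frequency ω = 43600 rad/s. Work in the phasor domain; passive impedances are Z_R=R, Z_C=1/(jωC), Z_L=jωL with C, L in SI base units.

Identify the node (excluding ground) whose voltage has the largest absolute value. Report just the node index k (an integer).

MNA unknowns: 6 node voltages V₁..V_6 plus 1 source current (V1)
I1: z[0]−=0.105, z[1]+=0.105
L1: Y=0.000-0.0004003j on G[1,4]
C1: Y=0.000+0.005188j on G[3,0]
C2: Y=0.000+0.02590j on G[5,2]
R1: Y=0.0003759+0.000j on G[5,2]
R2: Y=0.0005435+0.000j on G[4,2]
R3: Y=0.1290+0.000j on G[3,5]
R4: Y=0.07752+0.000j on G[6,5]
R5: Y=0.01730+0.000j on G[1,0]
I2: z[4]−=0.0439, z[2]+=0.0439
I3: z[1]−=0.844, z[3]+=0.844
C3: Y=0.000+0.01513j on G[0,5]
C4: Y=0.000+0.05930j on G[2,1]
R6: Y=0.1167+0.000j on G[3,6]
I4: z[3]−=0.352, z[0]+=0.352
C5: Y=0.000+0.1561j on G[4,5]
R7: Y=0.002717+0.000j on G[0,1]
R8: Y=0.05076+0.000j on G[1,3]
L2: Y=0.000-0.06648j on G[3,5]
C6: Y=0.000+0.1426j on G[5,6]
V1: row V5−V3=35.1, i_V1 at 5,3
solve → V1=-25.16-0.5052j, V2=-14.71-4.968j, V3=-25.64-12.63j, V4=9.576-12.29j, V5=9.461-12.63j, V6=-4.243-2.569j
aux → i_V1=-7.477+0.4111j

3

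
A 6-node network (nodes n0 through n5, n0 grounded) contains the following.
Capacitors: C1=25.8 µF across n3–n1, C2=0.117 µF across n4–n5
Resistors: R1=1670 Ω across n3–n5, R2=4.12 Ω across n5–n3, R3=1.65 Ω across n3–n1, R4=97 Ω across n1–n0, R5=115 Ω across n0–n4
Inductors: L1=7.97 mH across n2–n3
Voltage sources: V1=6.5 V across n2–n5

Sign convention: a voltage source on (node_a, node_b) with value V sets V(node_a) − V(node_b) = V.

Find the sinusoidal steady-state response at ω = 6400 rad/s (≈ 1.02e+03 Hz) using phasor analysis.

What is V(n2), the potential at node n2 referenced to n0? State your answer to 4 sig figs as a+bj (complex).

6.498+0.5171j V

MNA unknowns: 5 node voltages V₁..V_5 plus 1 source current (V1)
C1: Y=0.000+0.1651j on G[3,1]
R1: Y=0.0005988+0.000j on G[3,5]
L1: Y=0.000-0.01960j on G[2,3]
R2: Y=0.2427+0.000j on G[5,3]
C2: Y=0.000+0.0007488j on G[4,5]
R3: Y=0.6061+0.000j on G[3,1]
R4: Y=0.01031+0.000j on G[1,0]
R5: Y=0.008696+0.000j on G[0,4]
V1: row V2−V5=6.5, i_V1 at 2,5
solve → V1=0.03730-0.003032j, V2=6.498+0.5171j, V3=0.03788-0.003241j, V4=-0.04422+0.003595j, V5=-0.002470+0.5171j
aux → i_V1=-0.01020+0.1266j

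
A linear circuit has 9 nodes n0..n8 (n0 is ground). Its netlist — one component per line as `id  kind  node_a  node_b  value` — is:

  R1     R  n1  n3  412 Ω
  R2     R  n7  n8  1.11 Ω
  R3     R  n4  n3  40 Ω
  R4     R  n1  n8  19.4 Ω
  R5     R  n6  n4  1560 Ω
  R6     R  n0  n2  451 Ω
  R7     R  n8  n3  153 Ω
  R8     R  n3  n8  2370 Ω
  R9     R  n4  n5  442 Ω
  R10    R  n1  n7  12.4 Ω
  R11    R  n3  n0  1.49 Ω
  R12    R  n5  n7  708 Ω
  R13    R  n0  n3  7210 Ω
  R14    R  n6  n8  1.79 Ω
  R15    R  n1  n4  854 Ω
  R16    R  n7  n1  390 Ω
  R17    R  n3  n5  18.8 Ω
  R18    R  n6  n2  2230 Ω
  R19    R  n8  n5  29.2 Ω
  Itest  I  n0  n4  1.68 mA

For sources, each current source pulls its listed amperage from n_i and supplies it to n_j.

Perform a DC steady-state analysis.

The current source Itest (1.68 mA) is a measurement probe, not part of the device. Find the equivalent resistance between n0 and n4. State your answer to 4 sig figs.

MNA unknowns: 8 node voltages V₁..V_8
R1: Y=0.002427 on G[1,3]
R2: Y=0.9009 on G[7,8]
R3: Y=0.02500 on G[4,3]
R4: Y=0.05155 on G[1,8]
R5: Y=0.0006410 on G[6,4]
R6: Y=0.002217 on G[0,2]
R7: Y=0.006536 on G[8,3]
R8: Y=0.0004219 on G[3,8]
R9: Y=0.002262 on G[4,5]
R10: Y=0.08065 on G[1,7]
R11: Y=0.6711 on G[3,0]
R12: Y=0.001412 on G[5,7]
R13: Y=0.0001387 on G[0,3]
R14: Y=0.5587 on G[6,8]
R15: Y=0.001171 on G[1,4]
R16: Y=0.002564 on G[7,1]
R17: Y=0.05319 on G[3,5]
R18: Y=0.0004484 on G[6,2]
R19: Y=0.03425 on G[8,5]
Itest: z[0]−=0.00168, z[4]+=0.00168
solve → V1=0.007547, V2=0.001213, V3=0.002499, V4=0.06084, V5=0.005771, V6=0.007213, V7=0.007187, V8=0.007156

R_eq = 36.22 Ω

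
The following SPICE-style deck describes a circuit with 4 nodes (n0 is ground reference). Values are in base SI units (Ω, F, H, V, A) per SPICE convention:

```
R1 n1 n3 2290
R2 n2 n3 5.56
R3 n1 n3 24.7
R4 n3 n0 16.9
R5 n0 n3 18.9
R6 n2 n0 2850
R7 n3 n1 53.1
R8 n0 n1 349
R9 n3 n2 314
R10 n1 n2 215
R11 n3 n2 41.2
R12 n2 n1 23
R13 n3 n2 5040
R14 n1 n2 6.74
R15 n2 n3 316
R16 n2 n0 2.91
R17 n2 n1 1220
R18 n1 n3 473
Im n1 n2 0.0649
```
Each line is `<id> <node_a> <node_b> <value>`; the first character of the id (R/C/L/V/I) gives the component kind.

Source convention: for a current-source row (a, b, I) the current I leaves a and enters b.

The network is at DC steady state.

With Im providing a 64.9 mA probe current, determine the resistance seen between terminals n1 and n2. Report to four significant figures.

Element admittances at DC:
  Y(R1) = 0.0004367 S between n1,n3
  Y(R2) = 0.1799 S between n2,n3
  Y(R3) = 0.04049 S between n1,n3
  Y(R4) = 0.05917 S between n3,n0
  Y(R5) = 0.05291 S between n0,n3
  Y(R6) = 0.0003509 S between n2,n0
  Y(R7) = 0.01883 S between n3,n1
  Y(R8) = 0.002865 S between n0,n1
  Y(R9) = 0.003185 S between n3,n2
  Y(R10) = 0.004651 S between n1,n2
  Y(R11) = 0.02427 S between n3,n2
  Y(R12) = 0.04348 S between n2,n1
  Y(R13) = 0.0001984 S between n3,n2
  Y(R14) = 0.1484 S between n1,n2
  Y(R15) = 0.003165 S between n2,n3
  Y(R16) = 0.3436 S between n2,n0
  Y(R17) = 0.0008197 S between n2,n1
  Y(R18) = 0.002114 S between n1,n3
  Im: injects 0.0649 A into n2 (from n1)
Assemble and solve the 3×3 MNA system:
  V(n1)=-0.2458  V(n2)=0.01267  V(n3)=-0.03260

R_eq = 3.983 Ω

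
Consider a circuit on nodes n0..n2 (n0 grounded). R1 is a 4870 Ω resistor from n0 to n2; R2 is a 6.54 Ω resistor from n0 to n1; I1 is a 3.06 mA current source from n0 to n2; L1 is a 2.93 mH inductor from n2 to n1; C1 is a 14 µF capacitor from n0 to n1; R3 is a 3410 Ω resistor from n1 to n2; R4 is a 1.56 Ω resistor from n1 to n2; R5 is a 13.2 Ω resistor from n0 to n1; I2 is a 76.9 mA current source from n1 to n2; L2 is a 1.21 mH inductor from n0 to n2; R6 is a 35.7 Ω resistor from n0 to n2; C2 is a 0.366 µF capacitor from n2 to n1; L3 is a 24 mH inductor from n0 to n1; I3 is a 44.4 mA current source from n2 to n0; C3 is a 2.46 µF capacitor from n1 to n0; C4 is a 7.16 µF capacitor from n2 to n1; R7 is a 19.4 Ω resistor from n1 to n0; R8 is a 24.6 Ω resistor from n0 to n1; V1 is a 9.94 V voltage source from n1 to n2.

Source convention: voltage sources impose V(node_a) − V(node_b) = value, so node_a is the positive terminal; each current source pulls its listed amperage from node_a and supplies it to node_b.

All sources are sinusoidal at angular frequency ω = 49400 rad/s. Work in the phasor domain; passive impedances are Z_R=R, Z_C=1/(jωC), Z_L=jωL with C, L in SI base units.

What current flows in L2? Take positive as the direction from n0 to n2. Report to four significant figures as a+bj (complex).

0.005504-0.1674j A

Element admittances at ω=49400 rad/s:
  Y(R1) = 0.0002053+0.000j S between n0,n2
  Y(R2) = 0.1529+0.000j S between n0,n1
  I1: injects 0.00306 A into n2 (from n0)
  Y(L1) = 0.000-0.006909j S between n2,n1
  Y(C1) = 0.000+0.6916j S between n0,n1
  Y(R3) = 0.0002933+0.000j S between n1,n2
  Y(R4) = 0.6410+0.000j S between n1,n2
  Y(R5) = 0.07576+0.000j S between n0,n1
  I2: injects 0.0769 A into n2 (from n1)
  Y(L2) = 0.000-0.01673j S between n0,n2
  Y(R6) = 0.02801+0.000j S between n0,n2
  Y(C2) = 0.000+0.01808j S between n2,n1
  Y(L3) = 0.000-0.0008435j S between n0,n1
  I3: injects 0.0444 A into n0 (from n2)
  Y(C3) = 0.000+0.1215j S between n1,n0
  Y(C4) = 0.000+0.3537j S between n2,n1
  Y(R7) = 0.05155+0.000j S between n1,n0
  Y(R8) = 0.04065+0.000j S between n0,n1
  V1: constraint V(n1)−V(n2) = 9.94
Assemble and solve the 3×3 MNA system:
  V(n1)=-0.06468-0.3290j  V(n2)=-10.00-0.3290j
  i(V1)=-6.698-3.469j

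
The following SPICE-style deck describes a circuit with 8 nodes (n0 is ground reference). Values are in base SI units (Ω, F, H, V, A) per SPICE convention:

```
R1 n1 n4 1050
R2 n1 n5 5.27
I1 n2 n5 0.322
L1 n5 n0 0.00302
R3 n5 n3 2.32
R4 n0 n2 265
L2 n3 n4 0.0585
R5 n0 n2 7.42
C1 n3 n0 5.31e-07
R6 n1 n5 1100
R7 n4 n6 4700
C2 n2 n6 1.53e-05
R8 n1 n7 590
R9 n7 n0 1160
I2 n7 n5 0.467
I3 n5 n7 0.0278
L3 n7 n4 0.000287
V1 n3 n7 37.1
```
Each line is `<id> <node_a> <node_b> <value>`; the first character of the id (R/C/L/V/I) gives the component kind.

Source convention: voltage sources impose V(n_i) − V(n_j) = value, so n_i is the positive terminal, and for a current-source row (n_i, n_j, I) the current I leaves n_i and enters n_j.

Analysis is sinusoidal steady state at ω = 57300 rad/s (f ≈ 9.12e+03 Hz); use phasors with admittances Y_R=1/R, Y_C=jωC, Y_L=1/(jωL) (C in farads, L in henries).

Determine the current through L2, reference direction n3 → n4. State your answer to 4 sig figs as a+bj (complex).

Apply KCL at each of the 7 non-ground nodes and solve the resulting linear system.
Node n1: branches {R1, R2, R6, R8} → V_1 = 2.231-14.56j
Node n2: branches {I1, R4, R5, C2} → V_2 = -2.376-0.02132j
Node n3: branches {R3, L2, C1, V1} → V_3 = 1.035-14.61j
Node n4: branches {R1, L2, R7, L3} → V_4 = -35.92-13.89j
Node n5: branches {R2, I1, L1, R3, R6, I2, I3} → V_5 = 2.762-14.57j
Node n6: branches {R7, C2} → V_6 = -2.379-0.01318j
Node n7: branches {R8, R9, I2, I3, L3, V1} → V_7 = -36.06-14.61j
Source currents: i(V1)=0.2999-0.003952j

-0.0002122-0.01103j A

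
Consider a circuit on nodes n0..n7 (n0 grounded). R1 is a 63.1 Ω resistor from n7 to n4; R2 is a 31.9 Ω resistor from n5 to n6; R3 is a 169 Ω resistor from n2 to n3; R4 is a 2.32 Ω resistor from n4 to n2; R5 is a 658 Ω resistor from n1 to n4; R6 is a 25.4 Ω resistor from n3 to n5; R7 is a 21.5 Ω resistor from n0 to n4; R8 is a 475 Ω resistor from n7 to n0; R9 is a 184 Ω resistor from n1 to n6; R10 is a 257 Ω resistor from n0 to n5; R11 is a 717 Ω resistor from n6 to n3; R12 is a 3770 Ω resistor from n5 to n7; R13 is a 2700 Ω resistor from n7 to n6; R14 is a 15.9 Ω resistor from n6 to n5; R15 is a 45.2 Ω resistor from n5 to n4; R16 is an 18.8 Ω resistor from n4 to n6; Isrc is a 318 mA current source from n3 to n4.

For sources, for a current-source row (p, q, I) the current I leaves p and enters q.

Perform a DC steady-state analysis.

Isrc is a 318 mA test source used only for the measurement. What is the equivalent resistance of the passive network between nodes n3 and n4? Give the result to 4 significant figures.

Apply KCL at each of the 7 non-ground nodes and solve the resulting linear system.
Node n1: branches {R5, R9} → V_1 = -1.806
Node n2: branches {R3, R4} → V_2 = 0.1742
Node n3: branches {R3, R6, R11, Isrc} → V_3 = -10.12
Node n4: branches {R1, R4, R5, R7, R15, R16, Isrc} → V_4 = 0.3155
Node n5: branches {R2, R6, R10, R12, R14, R15} → V_5 = -3.862
Node n6: branches {R2, R9, R11, R13, R14, R16} → V_6 = -2.399
Node n7: branches {R1, R8, R12, R13} → V_7 = 0.1661

R_eq = 32.81 Ω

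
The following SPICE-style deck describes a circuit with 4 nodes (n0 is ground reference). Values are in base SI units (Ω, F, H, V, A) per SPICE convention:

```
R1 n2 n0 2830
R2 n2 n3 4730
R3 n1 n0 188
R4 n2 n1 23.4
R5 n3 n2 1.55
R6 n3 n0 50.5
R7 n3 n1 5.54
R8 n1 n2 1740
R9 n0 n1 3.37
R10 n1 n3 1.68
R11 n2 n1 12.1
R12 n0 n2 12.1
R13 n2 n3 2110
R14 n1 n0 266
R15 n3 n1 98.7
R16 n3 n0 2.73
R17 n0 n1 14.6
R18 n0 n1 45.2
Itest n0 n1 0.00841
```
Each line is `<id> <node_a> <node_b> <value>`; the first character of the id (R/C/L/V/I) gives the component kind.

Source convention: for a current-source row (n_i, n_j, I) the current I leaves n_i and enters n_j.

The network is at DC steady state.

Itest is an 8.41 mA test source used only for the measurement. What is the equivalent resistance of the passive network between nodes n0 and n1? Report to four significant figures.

R_eq = 1.416 Ω

MNA unknowns: 3 node voltages V₁..V_3
R1: Y=0.0003534 on G[2,0]
R2: Y=0.0002114 on G[2,3]
R3: Y=0.005319 on G[1,0]
R4: Y=0.04274 on G[2,1]
R5: Y=0.6452 on G[3,2]
R6: Y=0.01980 on G[3,0]
R7: Y=0.1805 on G[3,1]
R8: Y=0.0005747 on G[1,2]
R9: Y=0.2967 on G[0,1]
R10: Y=0.5952 on G[1,3]
R11: Y=0.08264 on G[2,1]
R12: Y=0.08264 on G[0,2]
R13: Y=0.0004739 on G[2,3]
R14: Y=0.003759 on G[1,0]
R15: Y=0.01013 on G[3,1]
R16: Y=0.3663 on G[3,0]
R17: Y=0.06849 on G[0,1]
R18: Y=0.02212 on G[0,1]
Itest: z[0]−=0.00841, z[1]+=0.00841
solve → V1=0.01191, V2=0.007718, V3=0.007892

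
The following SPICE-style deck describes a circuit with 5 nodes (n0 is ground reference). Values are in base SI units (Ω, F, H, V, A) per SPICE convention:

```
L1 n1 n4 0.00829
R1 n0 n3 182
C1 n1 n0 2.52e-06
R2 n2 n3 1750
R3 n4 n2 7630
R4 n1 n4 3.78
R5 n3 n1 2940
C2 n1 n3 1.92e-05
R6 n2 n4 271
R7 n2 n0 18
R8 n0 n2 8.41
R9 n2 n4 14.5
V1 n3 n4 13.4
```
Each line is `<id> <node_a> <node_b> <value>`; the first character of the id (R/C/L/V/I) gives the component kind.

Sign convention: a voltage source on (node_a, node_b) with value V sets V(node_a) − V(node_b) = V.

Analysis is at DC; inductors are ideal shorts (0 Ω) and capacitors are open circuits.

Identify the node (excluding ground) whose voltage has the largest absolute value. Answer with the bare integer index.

3

Apply KCL at each of the 4 non-ground nodes and solve the resulting linear system.
Node n1: branches {L1, C1, R4, R5, C2} → V_1 = -1.383
Node n2: branches {R2, R3, R6, R7, R8, R9} → V_2 = -0.3785
Node n3: branches {R1, R2, R5, C2, V1} → V_3 = 12.02
Node n4: branches {L1, R3, R4, R6, R9, V1} → V_4 = -1.383
Source currents: i(L1)=0.004558, i(V1)=-0.07767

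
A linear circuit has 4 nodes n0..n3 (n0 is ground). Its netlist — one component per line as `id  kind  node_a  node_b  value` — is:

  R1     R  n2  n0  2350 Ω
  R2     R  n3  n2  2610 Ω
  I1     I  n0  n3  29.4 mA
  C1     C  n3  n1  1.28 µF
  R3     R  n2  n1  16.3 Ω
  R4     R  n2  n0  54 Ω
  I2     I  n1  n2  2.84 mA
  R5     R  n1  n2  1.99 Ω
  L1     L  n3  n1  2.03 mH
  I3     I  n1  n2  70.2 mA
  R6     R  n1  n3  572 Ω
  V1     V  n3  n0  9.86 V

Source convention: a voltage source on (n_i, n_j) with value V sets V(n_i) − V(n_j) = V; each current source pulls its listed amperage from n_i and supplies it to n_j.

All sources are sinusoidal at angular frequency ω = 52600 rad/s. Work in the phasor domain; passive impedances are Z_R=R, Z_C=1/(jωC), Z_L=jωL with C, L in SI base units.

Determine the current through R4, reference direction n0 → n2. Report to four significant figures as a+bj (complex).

-0.1613-0.05028j A

Element admittances at ω=52600 rad/s:
  Y(R1) = 0.0004255+0.000j S between n2,n0
  Y(R2) = 0.0003831+0.000j S between n3,n2
  I1: injects 0.0294 A into n3 (from n0)
  Y(C1) = 0.000+0.06733j S between n3,n1
  Y(R3) = 0.06135+0.000j S between n2,n1
  Y(R4) = 0.01852+0.000j S between n2,n0
  I2: injects 0.00284 A into n2 (from n1)
  Y(R5) = 0.5025+0.000j S between n1,n2
  Y(L1) = 0.000-0.009365j S between n3,n1
  I3: injects 0.0702 A into n2 (from n1)
  Y(R6) = 0.001748+0.000j S between n1,n3
  V1: constraint V(n3)−V(n0) = 9.86
Assemble and solve the 4×4 MNA system:
  V(n1)=8.870+2.808j  V(n2)=8.708+2.715j  V(n3)=9.860+0.000j
  i(V1)=-0.1356-0.05144j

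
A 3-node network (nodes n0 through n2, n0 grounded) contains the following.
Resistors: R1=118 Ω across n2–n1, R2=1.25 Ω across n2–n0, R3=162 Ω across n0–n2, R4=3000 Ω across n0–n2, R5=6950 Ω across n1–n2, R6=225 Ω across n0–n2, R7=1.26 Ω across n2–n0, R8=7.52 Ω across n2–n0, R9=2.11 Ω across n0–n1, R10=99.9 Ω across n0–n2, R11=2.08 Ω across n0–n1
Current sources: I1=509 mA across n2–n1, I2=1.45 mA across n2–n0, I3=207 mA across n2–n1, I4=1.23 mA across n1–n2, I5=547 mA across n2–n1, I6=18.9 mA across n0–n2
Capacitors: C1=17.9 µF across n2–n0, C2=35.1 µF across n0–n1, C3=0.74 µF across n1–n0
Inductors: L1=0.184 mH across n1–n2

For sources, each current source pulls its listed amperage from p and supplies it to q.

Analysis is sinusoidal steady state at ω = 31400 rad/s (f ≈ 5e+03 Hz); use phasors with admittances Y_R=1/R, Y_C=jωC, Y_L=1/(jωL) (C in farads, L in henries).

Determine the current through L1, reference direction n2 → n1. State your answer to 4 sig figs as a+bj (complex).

0.1179+0.2558j A

Element admittances at ω=31400 rad/s:
  Y(R1) = 0.008475+0.000j S between n2,n1
  Y(R2) = 0.8000+0.000j S between n2,n0
  I1: injects 0.509 A into n1 (from n2)
  Y(C1) = 0.000+0.5621j S between n2,n0
  Y(C2) = 0.000+1.102j S between n0,n1
  Y(R3) = 0.006173+0.000j S between n0,n2
  Y(R4) = 0.0003333+0.000j S between n0,n2
  Y(R5) = 0.0001439+0.000j S between n1,n2
  Y(R6) = 0.004444+0.000j S between n0,n2
  I2: injects 0.00145 A into n0 (from n2)
  Y(R7) = 0.7937+0.000j S between n2,n0
  I3: injects 0.207 A into n1 (from n2)
  Y(R8) = 0.1330+0.000j S between n2,n0
  Y(L1) = 0.000-0.1731j S between n1,n2
  I4: injects 0.00123 A into n2 (from n1)
  I5: injects 0.547 A into n1 (from n2)
  Y(R9) = 0.4739+0.000j S between n0,n1
  Y(C3) = 0.000+0.02324j S between n1,n0
  Y(R10) = 0.01001+0.000j S between n0,n2
  Y(R11) = 0.4808+0.000j S between n0,n1
  I6: injects 0.0189 A into n2 (from n0)
Assemble and solve the 2×2 MNA system:
  V(n1)=0.7344-0.5916j  V(n2)=-0.7434+0.08938j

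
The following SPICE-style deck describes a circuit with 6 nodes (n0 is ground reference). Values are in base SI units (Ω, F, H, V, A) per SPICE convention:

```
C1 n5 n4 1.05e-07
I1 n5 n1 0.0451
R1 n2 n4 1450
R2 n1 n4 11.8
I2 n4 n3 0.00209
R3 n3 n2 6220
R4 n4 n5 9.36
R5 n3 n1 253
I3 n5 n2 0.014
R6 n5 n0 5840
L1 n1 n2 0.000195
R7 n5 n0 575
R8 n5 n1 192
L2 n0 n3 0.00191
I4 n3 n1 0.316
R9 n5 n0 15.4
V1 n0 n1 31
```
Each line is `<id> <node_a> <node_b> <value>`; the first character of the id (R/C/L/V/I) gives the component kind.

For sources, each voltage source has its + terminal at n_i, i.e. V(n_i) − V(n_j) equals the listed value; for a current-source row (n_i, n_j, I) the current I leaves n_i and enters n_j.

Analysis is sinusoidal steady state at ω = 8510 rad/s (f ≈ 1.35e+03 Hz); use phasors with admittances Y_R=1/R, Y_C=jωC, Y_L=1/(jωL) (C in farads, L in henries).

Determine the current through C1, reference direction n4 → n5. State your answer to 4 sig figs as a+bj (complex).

-4.106e-05-0.006693j A

Apply KCL at each of the 5 non-ground nodes and solve the resulting linear system.
Node n1: branches {I1, R2, R5, L1, R8, I4, V1} → V_1 = -31.00+0.000j
Node n2: branches {R1, R3, I3, L1} → V_2 = -31.00+0.04206j
Node n3: branches {I2, R3, R5, L2, I4} → V_3 = -0.4777-7.143j
Node n4: branches {C1, R1, R2, I2, R4} → V_4 = -21.66+0.02121j
Node n5: branches {C1, I1, R4, I3, R6, R7, R8, R9} → V_5 = -14.17-0.02475j
Source currents: i(V1)=-1.386+0.02773j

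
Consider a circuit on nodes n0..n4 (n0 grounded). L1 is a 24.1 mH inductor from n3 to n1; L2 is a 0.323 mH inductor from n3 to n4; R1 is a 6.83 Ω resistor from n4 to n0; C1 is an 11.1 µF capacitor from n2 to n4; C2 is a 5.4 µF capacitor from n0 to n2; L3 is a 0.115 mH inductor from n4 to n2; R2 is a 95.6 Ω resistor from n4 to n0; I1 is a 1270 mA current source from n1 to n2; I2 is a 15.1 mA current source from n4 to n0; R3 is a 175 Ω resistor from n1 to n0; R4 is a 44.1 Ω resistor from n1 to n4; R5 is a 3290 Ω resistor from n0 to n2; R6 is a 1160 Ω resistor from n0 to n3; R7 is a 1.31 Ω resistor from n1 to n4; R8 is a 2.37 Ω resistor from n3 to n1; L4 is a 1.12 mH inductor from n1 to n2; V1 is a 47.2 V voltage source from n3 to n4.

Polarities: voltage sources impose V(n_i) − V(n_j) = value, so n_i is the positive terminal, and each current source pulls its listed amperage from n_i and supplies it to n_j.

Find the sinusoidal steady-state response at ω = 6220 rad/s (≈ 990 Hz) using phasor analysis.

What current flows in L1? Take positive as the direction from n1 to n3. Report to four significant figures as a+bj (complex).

0.009723+0.2128j A

Element admittances at ω=6220 rad/s:
  Y(L1) = 0.000-0.006671j S between n3,n1
  Y(L2) = 0.000-0.4977j S between n3,n4
  Y(R1) = 0.1464+0.000j S between n4,n0
  Y(C1) = 0.000+0.06904j S between n2,n4
  Y(C2) = 0.000+0.03359j S between n0,n2
  Y(L3) = 0.000-1.398j S between n4,n2
  Y(R2) = 0.01046+0.000j S between n4,n0
  I1: injects 1.27 A into n2 (from n1)
  I2: injects 0.0151 A into n0 (from n4)
  Y(R3) = 0.005714+0.000j S between n1,n0
  Y(R4) = 0.02268+0.000j S between n1,n4
  Y(R5) = 0.0003040+0.000j S between n0,n2
  Y(R6) = 0.0008621+0.000j S between n0,n3
  Y(R7) = 0.7634+0.000j S between n1,n4
  Y(R8) = 0.4219+0.000j S between n3,n1
  Y(L4) = 0.000-0.1435j S between n1,n2
  V1: constraint V(n3)−V(n4) = 47.2
Assemble and solve the 5×5 MNA system:
  V(n1)=14.59+1.241j  V(n2)=0.7983+0.8063j  V(n3)=46.49-0.2165j  V(n4)=-0.7123-0.2165j
  i(V1)=-13.49+24.32j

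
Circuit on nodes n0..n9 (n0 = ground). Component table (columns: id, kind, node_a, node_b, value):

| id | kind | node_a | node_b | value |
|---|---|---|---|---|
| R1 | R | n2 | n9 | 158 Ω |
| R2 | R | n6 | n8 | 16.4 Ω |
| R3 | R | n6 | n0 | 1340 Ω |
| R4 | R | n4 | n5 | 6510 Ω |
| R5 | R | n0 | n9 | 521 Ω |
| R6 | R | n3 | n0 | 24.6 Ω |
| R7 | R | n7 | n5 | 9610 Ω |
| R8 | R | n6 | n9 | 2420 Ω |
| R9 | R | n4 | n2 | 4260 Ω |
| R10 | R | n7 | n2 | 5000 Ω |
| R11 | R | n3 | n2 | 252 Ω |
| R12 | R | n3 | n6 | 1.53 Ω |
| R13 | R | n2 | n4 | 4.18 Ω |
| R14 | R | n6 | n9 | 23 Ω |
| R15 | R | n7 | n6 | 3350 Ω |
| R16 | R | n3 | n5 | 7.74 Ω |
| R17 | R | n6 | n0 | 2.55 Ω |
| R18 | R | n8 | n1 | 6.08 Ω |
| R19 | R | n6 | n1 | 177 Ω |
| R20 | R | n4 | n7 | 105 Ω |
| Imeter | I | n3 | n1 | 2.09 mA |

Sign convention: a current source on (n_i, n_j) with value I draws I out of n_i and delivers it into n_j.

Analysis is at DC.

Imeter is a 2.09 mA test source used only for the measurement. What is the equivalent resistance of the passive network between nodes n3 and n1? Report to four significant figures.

MNA unknowns: 9 node voltages V₁..V_9
R1: Y=0.006329 on G[2,9]
R2: Y=0.06098 on G[6,8]
R3: Y=0.0007463 on G[6,0]
R4: Y=0.0001536 on G[4,5]
R5: Y=0.001919 on G[0,9]
R6: Y=0.04065 on G[3,0]
R7: Y=0.0001041 on G[7,5]
R8: Y=0.0004132 on G[6,9]
R9: Y=0.0002347 on G[4,2]
R10: Y=0.0002000 on G[7,2]
R11: Y=0.003968 on G[3,2]
R12: Y=0.6536 on G[3,6]
R13: Y=0.2392 on G[2,4]
R14: Y=0.04348 on G[6,9]
R15: Y=0.0002985 on G[7,6]
R16: Y=0.1292 on G[3,5]
R17: Y=0.3922 on G[6,0]
R18: Y=0.1645 on G[8,1]
R19: Y=0.005650 on G[6,1]
R20: Y=0.009524 on G[4,7]
Imeter: z[3]−=0.00209, z[1]+=0.00209
solve → V1=0.04197, V2=-0.0009888, V3=-0.002734, V4=-0.0009892, V5=-0.002731, V6=0.0002823, V7=-0.0009696, V8=0.03070, V9=0.0001176

R_eq = 21.39 Ω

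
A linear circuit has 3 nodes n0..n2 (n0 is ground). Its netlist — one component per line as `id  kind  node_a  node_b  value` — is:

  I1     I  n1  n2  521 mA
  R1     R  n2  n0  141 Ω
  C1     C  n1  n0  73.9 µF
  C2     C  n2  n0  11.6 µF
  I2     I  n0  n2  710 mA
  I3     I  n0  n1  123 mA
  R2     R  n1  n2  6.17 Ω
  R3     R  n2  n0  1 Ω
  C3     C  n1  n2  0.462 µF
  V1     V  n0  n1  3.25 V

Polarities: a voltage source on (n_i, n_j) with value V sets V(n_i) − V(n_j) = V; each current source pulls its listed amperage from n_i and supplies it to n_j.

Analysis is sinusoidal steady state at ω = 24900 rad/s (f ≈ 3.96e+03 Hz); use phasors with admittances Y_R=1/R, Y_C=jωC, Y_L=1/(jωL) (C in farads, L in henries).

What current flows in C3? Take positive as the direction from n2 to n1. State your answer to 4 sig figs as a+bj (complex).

0.002015+0.04380j A

Element admittances at ω=24900 rad/s:
  I1: injects 0.521 A into n2 (from n1)
  Y(R1) = 0.007092+0.000j S between n2,n0
  Y(C1) = 0.000+1.840j S between n1,n0
  Y(C2) = 0.000+0.2888j S between n2,n0
  I2: injects 0.71 A into n2 (from n0)
  I3: injects 0.123 A into n1 (from n0)
  Y(R2) = 0.1621+0.000j S between n1,n2
  Y(R3) = 1.000+0.000j S between n2,n0
  Y(C3) = 0.000+0.01150j S between n1,n2
  V1: constraint V(n0)−V(n1) = 3.25
Assemble and solve the 3×3 MNA system:
  V(n1)=-3.250+0.000j  V(n2)=0.5574-0.1752j
  i(V1)=-0.2211-5.996j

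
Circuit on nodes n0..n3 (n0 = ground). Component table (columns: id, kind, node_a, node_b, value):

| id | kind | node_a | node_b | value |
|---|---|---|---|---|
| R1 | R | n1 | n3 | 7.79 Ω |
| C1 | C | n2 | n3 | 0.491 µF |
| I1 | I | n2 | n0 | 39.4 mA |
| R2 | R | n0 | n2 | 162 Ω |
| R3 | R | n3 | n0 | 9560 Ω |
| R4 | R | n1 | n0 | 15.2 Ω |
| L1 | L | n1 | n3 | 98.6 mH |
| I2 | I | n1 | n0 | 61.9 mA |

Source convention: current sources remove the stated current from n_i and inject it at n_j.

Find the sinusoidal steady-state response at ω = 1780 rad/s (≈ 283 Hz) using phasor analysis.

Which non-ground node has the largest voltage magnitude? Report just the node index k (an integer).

2

Apply KCL at each of the 3 non-ground nodes and solve the resulting linear system.
Node n1: branches {R1, R4, L1, I2} → V_1 = -0.9508-0.07033j
Node n2: branches {C1, I1, R2} → V_2 = -6.261+0.7514j
Node n3: branches {R1, C1, R3, L1} → V_3 = -0.9542-0.1065j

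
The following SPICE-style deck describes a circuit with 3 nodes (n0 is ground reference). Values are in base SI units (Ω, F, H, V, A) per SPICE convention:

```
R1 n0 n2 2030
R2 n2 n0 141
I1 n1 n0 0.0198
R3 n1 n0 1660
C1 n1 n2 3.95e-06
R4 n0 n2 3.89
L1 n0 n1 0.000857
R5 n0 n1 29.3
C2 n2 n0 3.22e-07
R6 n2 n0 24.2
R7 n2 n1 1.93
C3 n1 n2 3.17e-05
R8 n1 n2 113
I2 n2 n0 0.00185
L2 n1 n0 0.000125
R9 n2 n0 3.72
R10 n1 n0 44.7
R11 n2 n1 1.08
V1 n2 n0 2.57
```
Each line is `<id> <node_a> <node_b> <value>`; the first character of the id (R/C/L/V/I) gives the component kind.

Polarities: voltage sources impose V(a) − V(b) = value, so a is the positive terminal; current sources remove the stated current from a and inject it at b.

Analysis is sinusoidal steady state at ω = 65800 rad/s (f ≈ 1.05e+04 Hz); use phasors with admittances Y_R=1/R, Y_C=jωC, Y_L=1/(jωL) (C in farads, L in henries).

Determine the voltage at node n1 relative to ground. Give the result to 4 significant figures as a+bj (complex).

Element admittances at ω=65800 rad/s:
  Y(R1) = 0.0004926+0.000j S between n0,n2
  Y(R2) = 0.007092+0.000j S between n2,n0
  I1: injects 0.0198 A into n0 (from n1)
  Y(R3) = 0.0006024+0.000j S between n1,n0
  Y(C1) = 0.000+0.2599j S between n1,n2
  Y(R4) = 0.2571+0.000j S between n0,n2
  Y(L1) = 0.000-0.01773j S between n0,n1
  Y(R5) = 0.03413+0.000j S between n0,n1
  Y(C2) = 0.000+0.02119j S between n2,n0
  Y(R6) = 0.04132+0.000j S between n2,n0
  Y(R7) = 0.5181+0.000j S between n2,n1
  Y(C3) = 0.000+2.086j S between n1,n2
  Y(R8) = 0.008850+0.000j S between n1,n2
  I2: injects 0.00185 A into n0 (from n2)
  Y(L2) = 0.000-0.1216j S between n1,n0
  Y(R9) = 0.2688+0.000j S between n2,n0
  Y(R10) = 0.02237+0.000j S between n1,n0
  Y(R11) = 0.9259+0.000j S between n2,n1
  V1: constraint V(n2)−V(n0) = 2.57
Assemble and solve the 3×3 MNA system:
  V(n1)=2.645+0.1270j  V(n2)=2.570+0.000j
  i(V1)=-1.668+0.3068j

2.645+0.1270j V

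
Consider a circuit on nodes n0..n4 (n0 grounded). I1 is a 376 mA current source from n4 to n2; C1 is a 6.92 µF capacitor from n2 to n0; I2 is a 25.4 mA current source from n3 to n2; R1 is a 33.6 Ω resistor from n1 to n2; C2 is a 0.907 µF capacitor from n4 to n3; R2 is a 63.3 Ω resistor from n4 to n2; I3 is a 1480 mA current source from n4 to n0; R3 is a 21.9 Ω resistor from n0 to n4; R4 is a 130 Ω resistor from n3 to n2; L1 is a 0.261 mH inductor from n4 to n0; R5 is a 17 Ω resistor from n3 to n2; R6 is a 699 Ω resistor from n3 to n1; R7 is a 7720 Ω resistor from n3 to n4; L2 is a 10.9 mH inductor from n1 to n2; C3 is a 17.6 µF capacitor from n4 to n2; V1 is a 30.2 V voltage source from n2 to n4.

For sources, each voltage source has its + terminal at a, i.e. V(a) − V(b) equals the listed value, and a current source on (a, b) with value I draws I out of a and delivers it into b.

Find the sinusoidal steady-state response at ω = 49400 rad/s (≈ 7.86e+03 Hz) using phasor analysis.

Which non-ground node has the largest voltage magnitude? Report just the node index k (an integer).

Element admittances at ω=49400 rad/s:
  I1: injects 0.376 A into n2 (from n4)
  Y(C1) = 0.000+0.3418j S between n2,n0
  I2: injects 0.0254 A into n2 (from n3)
  Y(R1) = 0.02976+0.000j S between n1,n2
  Y(C2) = 0.000+0.04481j S between n4,n3
  Y(R2) = 0.01580+0.000j S between n4,n2
  I3: injects 1.48 A into n0 (from n4)
  Y(R3) = 0.04566+0.000j S between n0,n4
  Y(R4) = 0.007692+0.000j S between n3,n2
  Y(L1) = 0.000-0.07756j S between n4,n0
  Y(R5) = 0.05882+0.000j S between n3,n2
  Y(R6) = 0.001431+0.000j S between n3,n1
  Y(R7) = 0.0001295+0.000j S between n3,n4
  Y(L2) = 0.000-0.001857j S between n1,n2
  Y(C3) = 0.000+0.8694j S between n4,n2
  V1: constraint V(n2)−V(n4) = 30.2
Assemble and solve the 5×5 MNA system:
  V(n1)=-9.064-1.766j  V(n2)=-8.670-1.116j  V(n3)=-18.11-14.79j  V(n4)=-38.87-1.116j
  i(V1)=-1.098-24.22j

4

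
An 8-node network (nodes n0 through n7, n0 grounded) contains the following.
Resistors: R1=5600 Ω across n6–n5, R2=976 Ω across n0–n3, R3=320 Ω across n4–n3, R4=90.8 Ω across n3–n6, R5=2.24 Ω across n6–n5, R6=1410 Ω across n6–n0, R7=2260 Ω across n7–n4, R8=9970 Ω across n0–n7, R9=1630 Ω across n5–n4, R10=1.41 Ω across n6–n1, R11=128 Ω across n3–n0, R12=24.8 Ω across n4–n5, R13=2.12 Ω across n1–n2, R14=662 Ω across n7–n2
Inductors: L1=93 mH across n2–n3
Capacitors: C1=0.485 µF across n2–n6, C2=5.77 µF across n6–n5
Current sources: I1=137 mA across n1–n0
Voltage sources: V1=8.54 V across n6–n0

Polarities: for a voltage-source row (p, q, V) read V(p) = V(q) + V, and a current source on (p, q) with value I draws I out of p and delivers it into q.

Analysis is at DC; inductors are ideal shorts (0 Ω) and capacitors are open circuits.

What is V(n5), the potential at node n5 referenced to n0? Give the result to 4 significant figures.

MNA unknowns: 7 node voltages V₁..V_7 plus 2 source currents (L1, V1)
R1: Y=0.0001786 on G[6,5]
R2: Y=0.001025 on G[0,3]
R3: Y=0.003125 on G[4,3]
R4: Y=0.01101 on G[3,6]
R5: Y=0.4464 on G[6,5]
R6: Y=0.0007092 on G[6,0]
R7: Y=0.0004425 on G[7,4]
R8: Y=0.0001003 on G[0,7]
R9: Y=0.0006135 on G[5,4]
R10: Y=0.7092 on G[6,1]
L1: row V2−V3=0, i_L1 at 2,3
C1: Y=0.000 on G[2,6]
R11: Y=0.007812 on G[3,0]
I1: z[1]−=0.137, z[0]+=0.137
R12: Y=0.04032 on G[4,5]
C2: Y=0.000 on G[6,5]
R13: Y=0.4717 on G[1,2]
R14: Y=0.001511 on G[7,2]
V1: row V6−V0=8.54, i_V1 at 6,0
solve → V1=8.253, V2=8.113, V3=8.113, V4=8.500, V5=8.537, V6=8.540, V7=7.800
aux → i_L1=0.06578, i_V1=-0.2155

8.537 V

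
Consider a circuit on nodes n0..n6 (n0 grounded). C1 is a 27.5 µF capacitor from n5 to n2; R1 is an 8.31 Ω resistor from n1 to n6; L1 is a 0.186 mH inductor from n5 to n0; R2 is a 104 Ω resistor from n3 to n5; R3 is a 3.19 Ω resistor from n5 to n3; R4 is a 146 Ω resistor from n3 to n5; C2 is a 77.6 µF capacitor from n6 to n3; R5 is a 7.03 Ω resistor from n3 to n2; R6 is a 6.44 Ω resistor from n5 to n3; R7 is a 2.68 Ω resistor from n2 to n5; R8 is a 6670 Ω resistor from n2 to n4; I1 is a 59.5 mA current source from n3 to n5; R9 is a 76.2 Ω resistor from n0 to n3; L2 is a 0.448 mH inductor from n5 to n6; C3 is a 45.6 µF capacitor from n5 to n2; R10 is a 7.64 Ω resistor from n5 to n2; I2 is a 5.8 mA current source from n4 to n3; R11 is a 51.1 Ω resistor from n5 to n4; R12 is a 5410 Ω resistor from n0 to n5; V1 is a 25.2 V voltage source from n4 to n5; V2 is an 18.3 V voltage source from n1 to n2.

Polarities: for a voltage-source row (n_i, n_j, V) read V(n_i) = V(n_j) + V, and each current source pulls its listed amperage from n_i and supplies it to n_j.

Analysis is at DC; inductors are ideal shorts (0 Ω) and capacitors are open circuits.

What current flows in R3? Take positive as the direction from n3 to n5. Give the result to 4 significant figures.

MNA unknowns: 6 node voltages V₁..V_6 plus 4 source currents (L1, L2, V1, V2)
C1: Y=0.000 on G[5,2]
R1: Y=0.1203 on G[1,6]
L1: row V5−V0=0, i_L1 at 5,0
R2: Y=0.009615 on G[3,5]
R3: Y=0.3135 on G[5,3]
R4: Y=0.006849 on G[3,5]
C2: Y=0.000 on G[6,3]
R5: Y=0.1422 on G[3,2]
R6: Y=0.1553 on G[5,3]
R7: Y=0.3731 on G[2,5]
R8: Y=0.0001499 on G[2,4]
I1: z[3]−=0.0595, z[5]+=0.0595
R9: Y=0.01312 on G[0,3]
L2: row V5−V6=0, i_L2 at 5,6
C3: Y=0.000 on G[5,2]
R10: Y=0.1309 on G[5,2]
I2: z[4]−=0.0058, z[3]+=0.0058
R11: Y=0.01957 on G[5,4]
R12: Y=0.0001848 on G[0,5]
V1: row V4−V5=25.2, i_V1 at 4,5
V2: row V1−V2=18.3, i_V2 at 1,2
solve → V1=15.29, V2=-3.007, V3=-0.7514, V4=25.20, V5=0.000, V6=0.000
aux → i_L1=0.009861, i_L2=-1.840, i_V1=-0.5032, i_V2=-1.840

-0.2356 A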